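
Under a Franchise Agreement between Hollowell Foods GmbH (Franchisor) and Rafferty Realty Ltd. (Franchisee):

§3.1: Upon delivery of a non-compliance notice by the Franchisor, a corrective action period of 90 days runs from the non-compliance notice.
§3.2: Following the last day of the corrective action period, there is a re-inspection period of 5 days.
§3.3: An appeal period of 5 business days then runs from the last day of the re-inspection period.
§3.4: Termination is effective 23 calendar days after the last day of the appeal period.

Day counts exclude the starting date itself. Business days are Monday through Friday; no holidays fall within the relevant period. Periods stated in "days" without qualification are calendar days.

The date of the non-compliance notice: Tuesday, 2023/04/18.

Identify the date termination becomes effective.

The last day of the corrective action period: 2023/04/18 + 90 days = 2023/07/17.
The last day of the re-inspection period: 2023/07/17 + 5 days = 2023/07/22.
From Saturday, 2023/07/22, 5 business days (Jul 24, Jul 25, Jul 26, Jul 27, Jul 28, skipping weekends) brings us to Friday, 2023/07/28, which is the last day of the appeal period.
Adding 23 calendar days to 2023/07/28 gives 2023/08/20, which is the date termination becomes effective.

2023/08/20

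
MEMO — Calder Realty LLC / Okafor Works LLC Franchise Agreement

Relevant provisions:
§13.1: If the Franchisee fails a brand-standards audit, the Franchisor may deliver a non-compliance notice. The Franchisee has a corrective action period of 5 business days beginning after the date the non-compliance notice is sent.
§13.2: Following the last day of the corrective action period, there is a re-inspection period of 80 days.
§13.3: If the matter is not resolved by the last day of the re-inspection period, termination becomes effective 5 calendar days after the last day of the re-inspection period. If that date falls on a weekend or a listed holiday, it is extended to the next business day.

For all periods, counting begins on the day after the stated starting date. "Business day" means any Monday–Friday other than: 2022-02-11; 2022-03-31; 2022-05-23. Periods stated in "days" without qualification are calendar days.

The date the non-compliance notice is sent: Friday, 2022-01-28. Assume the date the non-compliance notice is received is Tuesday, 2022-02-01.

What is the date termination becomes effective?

The last day of the corrective action period: 5 business days after Friday, 2022-01-28, skipping weekends — Jan 31, Feb 1, Feb 2, Feb 3, Feb 4 — lands on Friday, 2022-02-04.
Adding 80 calendar days to 2022-02-04 gives 2022-04-25, which is the last day of the re-inspection period.
The date termination becomes effective: 2022-04-25 + 5 days = 2022-04-30. That falls on a Saturday, so it rolls to the next business day, Monday, 2022-05-02.

2022-05-02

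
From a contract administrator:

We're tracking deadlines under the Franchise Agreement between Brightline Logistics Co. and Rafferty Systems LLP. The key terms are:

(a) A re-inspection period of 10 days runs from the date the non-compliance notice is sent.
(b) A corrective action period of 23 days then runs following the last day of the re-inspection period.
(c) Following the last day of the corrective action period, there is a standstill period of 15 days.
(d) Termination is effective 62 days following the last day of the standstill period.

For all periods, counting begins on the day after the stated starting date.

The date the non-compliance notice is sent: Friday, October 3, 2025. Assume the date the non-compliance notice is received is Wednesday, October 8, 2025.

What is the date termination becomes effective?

The last day of the re-inspection period: 10 calendar days after October 3, 2025 is October 13, 2025.
Adding 23 calendar days to October 13, 2025 gives November 5, 2025, which is the last day of the corrective action period.
The last day of the standstill period: November 5, 2025 + 15 days = November 20, 2025.
The date termination becomes effective: November 20, 2025 + 62 days = January 21, 2026.

January 21, 2026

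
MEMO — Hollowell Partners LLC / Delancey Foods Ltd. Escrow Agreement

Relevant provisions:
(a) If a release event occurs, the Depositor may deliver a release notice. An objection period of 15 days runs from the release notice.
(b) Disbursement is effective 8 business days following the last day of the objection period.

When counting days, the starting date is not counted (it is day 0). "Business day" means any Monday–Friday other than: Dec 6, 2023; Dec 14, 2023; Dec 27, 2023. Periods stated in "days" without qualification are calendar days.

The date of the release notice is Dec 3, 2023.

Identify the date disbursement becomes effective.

Dec 29, 2023

Adding 15 calendar days to Dec 3, 2023 gives Dec 18, 2023, which is the last day of the objection period.
From Monday, Dec 18, 2023, 8 business days (Dec 19, Dec 20, Dec 21, Dec 22, Dec 25, Dec 26, Dec 28, Dec 29, skipping weekends and the listed holiday on Dec 27) brings us to Friday, Dec 29, 2023, which is the date disbursement becomes effective.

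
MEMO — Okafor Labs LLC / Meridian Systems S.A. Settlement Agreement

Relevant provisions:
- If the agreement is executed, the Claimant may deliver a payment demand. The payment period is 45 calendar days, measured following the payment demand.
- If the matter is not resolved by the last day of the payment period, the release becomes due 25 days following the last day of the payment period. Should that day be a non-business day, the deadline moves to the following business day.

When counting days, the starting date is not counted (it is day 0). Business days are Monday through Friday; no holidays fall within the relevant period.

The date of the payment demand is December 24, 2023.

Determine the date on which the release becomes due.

March 4, 2024

Adding 45 calendar days to December 24, 2023 gives February 7, 2024, which is the last day of the payment period.
Adding 25 calendar days to February 7, 2024 gives March 3, 2024, which is the date on which the release becomes due. That falls on a Sunday, so it rolls to the next business day, Monday, March 4, 2024.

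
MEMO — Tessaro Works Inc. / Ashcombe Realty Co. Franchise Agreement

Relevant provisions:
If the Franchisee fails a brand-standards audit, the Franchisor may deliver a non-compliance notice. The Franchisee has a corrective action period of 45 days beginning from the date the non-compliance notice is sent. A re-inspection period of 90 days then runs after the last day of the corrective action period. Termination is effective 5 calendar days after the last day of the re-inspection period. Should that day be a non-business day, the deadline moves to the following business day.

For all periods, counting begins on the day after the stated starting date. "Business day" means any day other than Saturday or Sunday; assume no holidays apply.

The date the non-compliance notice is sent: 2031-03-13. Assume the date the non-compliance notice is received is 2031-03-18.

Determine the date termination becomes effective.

2031-07-31

Adding 45 calendar days to 2031-03-13 gives 2031-04-27, which is the last day of the corrective action period.
Adding 90 calendar days to 2031-04-27 gives 2031-07-26, which is the last day of the re-inspection period.
The date termination becomes effective: 5 calendar days after 2031-07-26 is 2031-07-31. 2031-07-31 is a Thursday, so no roll-forward applies.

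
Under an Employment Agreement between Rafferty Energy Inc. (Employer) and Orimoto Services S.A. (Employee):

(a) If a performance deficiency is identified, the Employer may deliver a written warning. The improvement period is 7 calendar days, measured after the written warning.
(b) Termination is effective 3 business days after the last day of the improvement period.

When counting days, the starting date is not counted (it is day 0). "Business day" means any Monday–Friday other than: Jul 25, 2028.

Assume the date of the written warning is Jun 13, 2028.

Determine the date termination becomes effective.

Jun 23, 2028

Adding 7 calendar days to Jun 13, 2028 gives Jun 20, 2028, which is the last day of the improvement period.
From Tuesday, Jun 20, 2028, 3 business days (Jun 21, Jun 22, Jun 23, skipping weekends) brings us to Friday, Jun 23, 2028, which is the date termination becomes effective.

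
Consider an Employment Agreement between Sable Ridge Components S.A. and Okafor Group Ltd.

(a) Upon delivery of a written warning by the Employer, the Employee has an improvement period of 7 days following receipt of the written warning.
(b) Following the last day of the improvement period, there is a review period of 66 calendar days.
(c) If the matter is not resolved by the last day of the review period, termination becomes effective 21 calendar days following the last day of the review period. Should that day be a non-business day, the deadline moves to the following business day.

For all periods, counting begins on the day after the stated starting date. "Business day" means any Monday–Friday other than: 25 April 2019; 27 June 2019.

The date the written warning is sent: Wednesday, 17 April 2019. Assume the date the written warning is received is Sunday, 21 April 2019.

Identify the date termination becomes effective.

24 July 2019

The last day of the improvement period: 7 calendar days after 21 April 2019 is 28 April 2019.
The last day of the review period: 66 calendar days after 28 April 2019 is 3 July 2019.
Adding 21 calendar days to 3 July 2019 gives 24 July 2019, which is the date termination becomes effective. 24 July 2019 is a Wednesday and is not a listed holiday, so no roll-forward applies.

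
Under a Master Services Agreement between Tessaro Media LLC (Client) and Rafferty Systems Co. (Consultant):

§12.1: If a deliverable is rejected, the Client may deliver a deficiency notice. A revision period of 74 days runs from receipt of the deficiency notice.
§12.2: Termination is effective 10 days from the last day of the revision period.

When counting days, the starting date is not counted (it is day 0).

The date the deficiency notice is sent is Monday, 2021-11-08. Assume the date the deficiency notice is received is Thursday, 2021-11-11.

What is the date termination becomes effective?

2022-02-03

Adding 74 calendar days to 2021-11-11 gives 2022-01-24, which is the last day of the revision period.
The date termination becomes effective: 2022-01-24 + 10 days = 2022-02-03.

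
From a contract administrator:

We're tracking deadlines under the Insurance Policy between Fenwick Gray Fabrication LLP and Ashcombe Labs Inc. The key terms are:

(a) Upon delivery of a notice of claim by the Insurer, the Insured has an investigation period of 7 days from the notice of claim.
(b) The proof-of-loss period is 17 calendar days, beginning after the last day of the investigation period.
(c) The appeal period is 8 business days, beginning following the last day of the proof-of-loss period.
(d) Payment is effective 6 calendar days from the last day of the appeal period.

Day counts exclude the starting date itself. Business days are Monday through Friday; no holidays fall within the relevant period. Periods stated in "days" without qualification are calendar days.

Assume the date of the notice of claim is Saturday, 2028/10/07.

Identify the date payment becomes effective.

Adding 7 calendar days to 2028/10/07 gives 2028/10/14, which is the last day of the investigation period.
Adding 17 calendar days to 2028/10/14 gives 2028/10/31, which is the last day of the proof-of-loss period.
From Tuesday, 2028/10/31, 8 business days (Nov 1, Nov 2, Nov 3, Nov 6, Nov 7, Nov 8, Nov 9, Nov 10, skipping weekends) brings us to Friday, 2028/11/10, which is the last day of the appeal period.
Adding 6 calendar days to 2028/11/10 gives 2028/11/16, which is the date payment becomes effective.

2028/11/16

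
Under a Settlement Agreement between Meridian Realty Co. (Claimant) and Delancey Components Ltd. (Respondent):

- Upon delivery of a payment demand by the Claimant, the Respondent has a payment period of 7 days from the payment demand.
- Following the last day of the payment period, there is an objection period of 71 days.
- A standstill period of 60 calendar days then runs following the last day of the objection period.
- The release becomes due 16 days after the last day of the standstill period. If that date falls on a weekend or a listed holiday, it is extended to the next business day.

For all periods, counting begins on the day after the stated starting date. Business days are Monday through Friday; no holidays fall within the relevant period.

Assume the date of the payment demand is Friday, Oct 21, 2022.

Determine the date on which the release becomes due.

The last day of the payment period: Oct 21, 2022 + 7 days = Oct 28, 2022.
The last day of the objection period: Oct 28, 2022 + 71 days = Jan 7, 2023.
The last day of the standstill period: Jan 7, 2023 + 60 days = Mar 8, 2023.
The date on which the release becomes due: 16 calendar days after Mar 8, 2023 is Mar 24, 2023. Mar 24, 2023 is a Friday, so no roll-forward applies.

Mar 24, 2023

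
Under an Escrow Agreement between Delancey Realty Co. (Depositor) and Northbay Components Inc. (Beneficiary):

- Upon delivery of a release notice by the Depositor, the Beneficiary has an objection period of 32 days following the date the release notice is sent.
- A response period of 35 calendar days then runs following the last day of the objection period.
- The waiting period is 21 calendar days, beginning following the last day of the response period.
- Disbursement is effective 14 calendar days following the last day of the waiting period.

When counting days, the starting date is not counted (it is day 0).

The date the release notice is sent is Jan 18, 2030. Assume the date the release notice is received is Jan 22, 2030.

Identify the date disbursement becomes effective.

Apr 30, 2030

Adding 32 calendar days to Jan 18, 2030 gives Feb 19, 2030, which is the last day of the objection period.
The last day of the response period: Feb 19, 2030 + 35 days = Mar 26, 2030.
Adding 21 calendar days to Mar 26, 2030 gives Apr 16, 2030, which is the last day of the waiting period.
The date disbursement becomes effective: 14 calendar days after Apr 16, 2030 is Apr 30, 2030.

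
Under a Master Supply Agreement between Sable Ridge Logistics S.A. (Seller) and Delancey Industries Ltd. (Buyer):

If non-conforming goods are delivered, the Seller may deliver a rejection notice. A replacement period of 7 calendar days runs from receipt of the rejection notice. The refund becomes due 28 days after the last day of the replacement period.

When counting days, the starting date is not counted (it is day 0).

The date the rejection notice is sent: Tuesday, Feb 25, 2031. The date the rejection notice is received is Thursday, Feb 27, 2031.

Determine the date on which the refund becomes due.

Adding 7 calendar days to Feb 27, 2031 gives Mar 6, 2031, which is the last day of the replacement period.
Adding 28 calendar days to Mar 6, 2031 gives Apr 3, 2031, which is the date on which the refund becomes due.

Apr 3, 2031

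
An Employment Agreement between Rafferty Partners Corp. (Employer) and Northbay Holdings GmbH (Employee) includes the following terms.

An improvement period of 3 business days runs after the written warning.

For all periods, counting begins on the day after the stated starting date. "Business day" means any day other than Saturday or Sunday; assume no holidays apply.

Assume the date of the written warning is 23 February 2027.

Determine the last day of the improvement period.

26 February 2027

From Tuesday, 23 February 2027, 3 business days (Feb 24, Feb 25, Feb 26, skipping weekends) brings us to Friday, 26 February 2027, which is the last day of the improvement period.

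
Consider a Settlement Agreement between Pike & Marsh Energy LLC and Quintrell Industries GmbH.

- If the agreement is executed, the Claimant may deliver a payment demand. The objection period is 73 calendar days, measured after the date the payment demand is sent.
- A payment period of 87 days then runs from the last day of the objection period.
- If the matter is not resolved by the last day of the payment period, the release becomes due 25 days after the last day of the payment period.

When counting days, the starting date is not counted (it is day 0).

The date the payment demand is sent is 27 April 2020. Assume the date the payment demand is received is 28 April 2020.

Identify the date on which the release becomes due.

Adding 73 calendar days to 27 April 2020 gives 9 July 2020, which is the last day of the objection period.
Adding 87 calendar days to 9 July 2020 gives 4 October 2020, which is the last day of the payment period.
Adding 25 calendar days to 4 October 2020 gives 29 October 2020, which is the date on which the release becomes due.

29 October 2020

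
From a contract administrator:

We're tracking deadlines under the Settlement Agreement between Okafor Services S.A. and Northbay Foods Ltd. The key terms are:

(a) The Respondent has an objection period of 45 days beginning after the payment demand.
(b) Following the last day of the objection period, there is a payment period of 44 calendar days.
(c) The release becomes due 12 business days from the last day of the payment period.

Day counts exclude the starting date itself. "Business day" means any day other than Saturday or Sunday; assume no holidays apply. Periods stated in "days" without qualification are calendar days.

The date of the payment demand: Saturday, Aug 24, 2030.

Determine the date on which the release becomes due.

Adding 45 calendar days to Aug 24, 2030 gives Oct 8, 2030, which is the last day of the objection period.
The last day of the payment period: 44 calendar days after Oct 8, 2030 is Nov 21, 2030.
The date on which the release becomes due: counting 12 business days from Thursday, Nov 21, 2030 (Nov 22, Nov 25, Nov 26, Nov 27, …, Dec 5, Dec 6, Dec 9, skipping weekends) reaches Monday, Dec 9, 2030.

Dec 9, 2030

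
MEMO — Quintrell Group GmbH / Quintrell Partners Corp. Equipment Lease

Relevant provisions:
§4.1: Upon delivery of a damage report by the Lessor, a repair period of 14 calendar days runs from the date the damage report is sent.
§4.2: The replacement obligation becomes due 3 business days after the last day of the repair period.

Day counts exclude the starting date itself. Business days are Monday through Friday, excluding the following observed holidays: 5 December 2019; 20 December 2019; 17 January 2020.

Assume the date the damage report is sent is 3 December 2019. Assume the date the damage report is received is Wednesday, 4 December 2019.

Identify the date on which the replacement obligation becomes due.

Adding 14 calendar days to 3 December 2019 gives 17 December 2019, which is the last day of the repair period.
The date on which the replacement obligation becomes due: 3 business days after Tuesday, 17 December 2019, skipping weekends and the listed holiday on Dec 20 — Dec 18, Dec 19, Dec 23 — lands on Monday, 23 December 2019.

23 December 2019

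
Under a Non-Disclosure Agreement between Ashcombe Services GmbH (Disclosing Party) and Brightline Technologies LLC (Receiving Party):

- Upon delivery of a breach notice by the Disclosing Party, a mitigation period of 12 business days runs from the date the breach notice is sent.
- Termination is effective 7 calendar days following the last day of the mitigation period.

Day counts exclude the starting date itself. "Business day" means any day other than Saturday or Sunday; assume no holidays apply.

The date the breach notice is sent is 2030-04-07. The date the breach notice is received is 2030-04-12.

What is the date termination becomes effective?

2030-04-30

From Sunday, 2030-04-07, 12 business days (Apr 8, Apr 9, Apr 10, Apr 11, …, Apr 19, Apr 22, Apr 23, skipping weekends) brings us to Tuesday, 2030-04-23, which is the last day of the mitigation period.
The date termination becomes effective: 2030-04-23 + 7 days = 2030-04-30.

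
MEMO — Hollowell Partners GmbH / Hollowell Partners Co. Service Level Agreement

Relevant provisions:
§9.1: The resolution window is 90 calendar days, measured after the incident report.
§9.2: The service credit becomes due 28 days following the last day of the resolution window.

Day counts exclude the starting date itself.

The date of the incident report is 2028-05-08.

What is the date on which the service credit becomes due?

The last day of the resolution window: 90 calendar days after 2028-05-08 is 2028-08-06.
Adding 28 calendar days to 2028-08-06 gives 2028-09-03, which is the date on which the service credit becomes due.

2028-09-03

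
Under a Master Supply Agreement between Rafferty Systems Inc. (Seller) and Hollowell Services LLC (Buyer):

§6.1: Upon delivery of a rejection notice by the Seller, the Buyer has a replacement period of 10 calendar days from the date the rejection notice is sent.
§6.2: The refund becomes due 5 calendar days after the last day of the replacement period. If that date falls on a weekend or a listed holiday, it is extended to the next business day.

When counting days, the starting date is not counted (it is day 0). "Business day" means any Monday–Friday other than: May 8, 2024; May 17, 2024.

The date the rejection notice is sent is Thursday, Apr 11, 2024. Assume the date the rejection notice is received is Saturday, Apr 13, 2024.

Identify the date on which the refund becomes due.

Apr 26, 2024

The last day of the replacement period: 10 calendar days after Apr 11, 2024 is Apr 21, 2024.
The date on which the refund becomes due: 5 calendar days after Apr 21, 2024 is Apr 26, 2024. Apr 26, 2024 is a Friday and is not a listed holiday, so no roll-forward applies.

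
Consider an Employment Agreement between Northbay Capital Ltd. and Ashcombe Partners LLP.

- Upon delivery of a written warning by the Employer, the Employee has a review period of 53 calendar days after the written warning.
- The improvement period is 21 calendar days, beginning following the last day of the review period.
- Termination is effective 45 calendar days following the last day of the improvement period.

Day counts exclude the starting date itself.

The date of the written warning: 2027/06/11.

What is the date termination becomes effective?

2027/10/08

Adding 53 calendar days to 2027/06/11 gives 2027/08/03, which is the last day of the review period.
Adding 21 calendar days to 2027/08/03 gives 2027/08/24, which is the last day of the improvement period.
The date termination becomes effective: 45 calendar days after 2027/08/24 is 2027/10/08.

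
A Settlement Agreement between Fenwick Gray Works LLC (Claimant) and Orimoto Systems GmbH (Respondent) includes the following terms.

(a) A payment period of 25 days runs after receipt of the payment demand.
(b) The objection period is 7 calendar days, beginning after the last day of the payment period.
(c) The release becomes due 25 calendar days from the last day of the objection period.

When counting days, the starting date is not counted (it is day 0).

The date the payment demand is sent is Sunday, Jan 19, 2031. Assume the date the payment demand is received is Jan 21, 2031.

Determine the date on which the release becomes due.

The last day of the payment period: Jan 21, 2031 + 25 days = Feb 15, 2031.
The last day of the objection period: Feb 15, 2031 + 7 days = Feb 22, 2031.
The date on which the release becomes due: 25 calendar days after Feb 22, 2031 is Mar 19, 2031.

Mar 19, 2031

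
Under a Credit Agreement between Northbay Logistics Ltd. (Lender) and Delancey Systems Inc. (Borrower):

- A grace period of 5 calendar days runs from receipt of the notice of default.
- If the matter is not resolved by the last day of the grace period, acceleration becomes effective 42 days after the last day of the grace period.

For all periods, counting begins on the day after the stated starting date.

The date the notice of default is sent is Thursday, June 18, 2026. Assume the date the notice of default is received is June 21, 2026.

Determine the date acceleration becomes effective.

August 7, 2026

Adding 5 calendar days to June 21, 2026 gives June 26, 2026, which is the last day of the grace period.
The date acceleration becomes effective: June 26, 2026 + 42 days = August 7, 2026.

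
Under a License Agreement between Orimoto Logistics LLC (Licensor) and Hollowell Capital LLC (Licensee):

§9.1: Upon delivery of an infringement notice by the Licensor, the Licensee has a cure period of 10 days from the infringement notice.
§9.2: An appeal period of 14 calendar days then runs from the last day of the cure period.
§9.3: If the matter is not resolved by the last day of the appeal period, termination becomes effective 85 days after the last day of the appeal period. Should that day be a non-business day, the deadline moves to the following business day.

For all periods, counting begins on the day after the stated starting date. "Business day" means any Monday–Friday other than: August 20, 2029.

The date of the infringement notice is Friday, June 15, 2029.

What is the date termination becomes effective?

The last day of the cure period: 10 calendar days after June 15, 2029 is June 25, 2029.
Adding 14 calendar days to June 25, 2029 gives July 9, 2029, which is the last day of the appeal period.
The date termination becomes effective: 85 calendar days after July 9, 2029 is October 2, 2029. October 2, 2029 is a Tuesday and is not a listed holiday, so no roll-forward applies.

October 2, 2029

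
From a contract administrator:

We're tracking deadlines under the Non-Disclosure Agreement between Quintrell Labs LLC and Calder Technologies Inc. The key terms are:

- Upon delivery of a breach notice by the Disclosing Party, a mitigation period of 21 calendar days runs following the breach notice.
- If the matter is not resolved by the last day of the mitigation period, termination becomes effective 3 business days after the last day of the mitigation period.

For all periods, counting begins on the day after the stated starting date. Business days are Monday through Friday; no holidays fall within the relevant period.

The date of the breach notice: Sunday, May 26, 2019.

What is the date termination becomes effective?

Adding 21 calendar days to May 26, 2019 gives June 16, 2019, which is the last day of the mitigation period.
From Sunday, June 16, 2019, 3 business days (Jun 17, Jun 18, Jun 19, skipping weekends) brings us to Wednesday, June 19, 2019, which is the date termination becomes effective.

June 19, 2019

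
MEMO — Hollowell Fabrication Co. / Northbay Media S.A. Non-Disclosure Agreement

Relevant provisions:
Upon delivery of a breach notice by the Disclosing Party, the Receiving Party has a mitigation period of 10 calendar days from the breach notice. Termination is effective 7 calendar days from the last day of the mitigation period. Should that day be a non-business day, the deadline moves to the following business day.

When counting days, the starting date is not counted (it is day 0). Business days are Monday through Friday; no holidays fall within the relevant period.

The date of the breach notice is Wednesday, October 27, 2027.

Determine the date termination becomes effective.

The last day of the mitigation period: October 27, 2027 + 10 days = November 6, 2027.
The date termination becomes effective: November 6, 2027 + 7 days = November 13, 2027. That falls on a Saturday, so it rolls to the next business day, Monday, November 15, 2027.

November 15, 2027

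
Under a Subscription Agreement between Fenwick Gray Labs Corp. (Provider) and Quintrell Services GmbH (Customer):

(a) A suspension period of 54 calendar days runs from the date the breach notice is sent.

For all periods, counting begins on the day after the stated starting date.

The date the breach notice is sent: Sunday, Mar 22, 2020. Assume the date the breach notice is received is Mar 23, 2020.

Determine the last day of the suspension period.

The last day of the suspension period: Mar 22, 2020 + 54 days = May 15, 2020.

May 15, 2020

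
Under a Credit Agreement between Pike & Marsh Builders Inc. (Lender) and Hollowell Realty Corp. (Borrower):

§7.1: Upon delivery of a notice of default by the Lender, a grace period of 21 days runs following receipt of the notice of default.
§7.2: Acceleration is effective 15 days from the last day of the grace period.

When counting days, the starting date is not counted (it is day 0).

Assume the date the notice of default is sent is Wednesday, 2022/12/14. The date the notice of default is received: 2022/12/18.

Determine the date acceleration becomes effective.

The last day of the grace period: 2022/12/18 + 21 days = 2023/01/08.
The date acceleration becomes effective: 2023/01/08 + 15 days = 2023/01/23.

2023/01/23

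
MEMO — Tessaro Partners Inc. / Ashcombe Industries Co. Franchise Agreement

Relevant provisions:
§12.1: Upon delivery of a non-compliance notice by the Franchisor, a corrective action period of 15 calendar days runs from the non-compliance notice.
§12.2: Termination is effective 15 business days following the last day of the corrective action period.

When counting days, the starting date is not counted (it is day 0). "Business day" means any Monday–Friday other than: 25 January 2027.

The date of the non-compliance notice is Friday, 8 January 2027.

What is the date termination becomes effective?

15 February 2027

The last day of the corrective action period: 15 calendar days after 8 January 2027 is 23 January 2027.
The date termination becomes effective: counting 15 business days from Saturday, 23 January 2027 (Jan 26, Jan 27, Jan 28, Jan 29, …, Feb 11, Feb 12, Feb 15, skipping weekends and the listed holiday on Jan 25) reaches Monday, 15 February 2027.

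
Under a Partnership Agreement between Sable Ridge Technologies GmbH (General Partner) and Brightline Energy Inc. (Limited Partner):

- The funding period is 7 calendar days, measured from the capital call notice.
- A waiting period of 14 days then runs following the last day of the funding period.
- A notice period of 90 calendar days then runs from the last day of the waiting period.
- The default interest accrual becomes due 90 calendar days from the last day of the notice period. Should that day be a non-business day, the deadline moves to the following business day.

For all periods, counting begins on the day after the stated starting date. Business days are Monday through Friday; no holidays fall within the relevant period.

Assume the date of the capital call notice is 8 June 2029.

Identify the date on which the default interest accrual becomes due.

The last day of the funding period: 7 calendar days after 8 June 2029 is 15 June 2029.
The last day of the waiting period: 14 calendar days after 15 June 2029 is 29 June 2029.
Adding 90 calendar days to 29 June 2029 gives 27 September 2029, which is the last day of the notice period.
Adding 90 calendar days to 27 September 2029 gives 26 December 2029, which is the date on which the default interest accrual becomes due. 26 December 2029 is a Wednesday, so no roll-forward applies.

26 December 2029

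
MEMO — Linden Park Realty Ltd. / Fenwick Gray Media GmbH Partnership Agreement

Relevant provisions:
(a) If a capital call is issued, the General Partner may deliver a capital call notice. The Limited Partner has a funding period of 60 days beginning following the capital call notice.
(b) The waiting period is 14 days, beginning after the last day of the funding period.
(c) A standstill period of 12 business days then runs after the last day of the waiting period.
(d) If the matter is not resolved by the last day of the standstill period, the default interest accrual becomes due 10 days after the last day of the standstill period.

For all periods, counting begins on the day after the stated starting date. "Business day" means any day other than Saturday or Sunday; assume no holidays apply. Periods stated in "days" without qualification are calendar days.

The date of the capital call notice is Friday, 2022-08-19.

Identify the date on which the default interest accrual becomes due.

2022-11-27

The last day of the funding period: 60 calendar days after 2022-08-19 is 2022-10-18.
The last day of the waiting period: 2022-10-18 + 14 days = 2022-11-01.
The last day of the standstill period: counting 12 business days from Tuesday, 2022-11-01 (Nov 2, Nov 3, Nov 4, Nov 7, …, Nov 15, Nov 16, Nov 17, skipping weekends) reaches Thursday, 2022-11-17.
The date on which the default interest accrual becomes due: 10 calendar days after 2022-11-17 is 2022-11-27.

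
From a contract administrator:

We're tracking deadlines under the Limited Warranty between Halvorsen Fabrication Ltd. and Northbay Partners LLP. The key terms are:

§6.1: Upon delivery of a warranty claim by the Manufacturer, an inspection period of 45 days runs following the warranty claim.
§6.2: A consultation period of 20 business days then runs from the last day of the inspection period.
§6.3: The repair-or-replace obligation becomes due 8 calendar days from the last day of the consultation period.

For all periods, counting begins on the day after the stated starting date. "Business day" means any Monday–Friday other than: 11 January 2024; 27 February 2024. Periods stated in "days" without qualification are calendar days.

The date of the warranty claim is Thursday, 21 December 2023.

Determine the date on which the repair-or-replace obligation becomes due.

12 March 2024

The last day of the inspection period: 45 calendar days after 21 December 2023 is 4 February 2024.
From Sunday, 4 February 2024, 20 business days (Feb 5, Feb 6, Feb 7, Feb 8, …, Feb 29, Mar 1, Mar 4, skipping weekends and the listed holiday on Feb 27) brings us to Monday, 4 March 2024, which is the last day of the consultation period.
The date on which the repair-or-replace obligation becomes due: 4 March 2024 + 8 days = 12 March 2024.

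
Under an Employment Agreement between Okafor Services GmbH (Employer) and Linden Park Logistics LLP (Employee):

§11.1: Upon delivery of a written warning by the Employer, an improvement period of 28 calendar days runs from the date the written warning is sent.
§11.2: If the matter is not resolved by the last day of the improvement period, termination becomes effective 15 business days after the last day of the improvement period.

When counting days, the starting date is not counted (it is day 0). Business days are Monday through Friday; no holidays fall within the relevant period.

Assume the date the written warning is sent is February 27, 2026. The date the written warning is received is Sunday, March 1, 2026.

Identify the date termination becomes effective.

April 17, 2026

The last day of the improvement period: February 27, 2026 + 28 days = March 27, 2026.
The date termination becomes effective: 15 business days after Friday, March 27, 2026, skipping weekends — Mar 30, Mar 31, Apr 1, Apr 2, …, Apr 15, Apr 16, Apr 17 — lands on Friday, April 17, 2026.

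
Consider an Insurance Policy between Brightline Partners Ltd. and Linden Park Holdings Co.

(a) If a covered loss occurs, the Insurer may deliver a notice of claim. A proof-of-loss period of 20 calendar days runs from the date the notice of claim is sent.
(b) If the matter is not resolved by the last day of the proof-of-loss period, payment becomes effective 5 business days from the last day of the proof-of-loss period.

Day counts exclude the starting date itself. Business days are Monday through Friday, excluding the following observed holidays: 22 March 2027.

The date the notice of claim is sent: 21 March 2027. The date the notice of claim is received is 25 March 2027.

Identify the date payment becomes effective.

Adding 20 calendar days to 21 March 2027 gives 10 April 2027, which is the last day of the proof-of-loss period.
The date payment becomes effective: counting 5 business days from Saturday, 10 April 2027 (Apr 12, Apr 13, Apr 14, Apr 15, Apr 16, skipping weekends) reaches Friday, 16 April 2027.

16 April 2027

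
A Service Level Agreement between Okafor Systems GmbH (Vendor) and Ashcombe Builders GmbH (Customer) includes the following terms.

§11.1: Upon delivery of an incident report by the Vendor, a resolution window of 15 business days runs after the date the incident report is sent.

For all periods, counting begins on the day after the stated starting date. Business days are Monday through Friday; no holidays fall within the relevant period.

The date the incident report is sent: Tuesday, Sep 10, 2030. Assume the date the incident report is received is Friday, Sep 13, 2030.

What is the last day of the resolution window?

Oct 1, 2030

The last day of the resolution window: 15 business days after Tuesday, Sep 10, 2030, skipping weekends — Sep 11, Sep 12, Sep 13, Sep 16, …, Sep 27, Sep 30, Oct 1 — lands on Tuesday, Oct 1, 2030.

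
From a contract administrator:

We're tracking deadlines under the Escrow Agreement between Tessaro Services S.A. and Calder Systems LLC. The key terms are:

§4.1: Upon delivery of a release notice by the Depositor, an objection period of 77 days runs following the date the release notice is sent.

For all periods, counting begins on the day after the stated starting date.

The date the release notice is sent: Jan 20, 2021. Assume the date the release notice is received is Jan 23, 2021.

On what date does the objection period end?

The last day of the objection period: Jan 20, 2021 + 77 days = Apr 7, 2021.

Apr 7, 2021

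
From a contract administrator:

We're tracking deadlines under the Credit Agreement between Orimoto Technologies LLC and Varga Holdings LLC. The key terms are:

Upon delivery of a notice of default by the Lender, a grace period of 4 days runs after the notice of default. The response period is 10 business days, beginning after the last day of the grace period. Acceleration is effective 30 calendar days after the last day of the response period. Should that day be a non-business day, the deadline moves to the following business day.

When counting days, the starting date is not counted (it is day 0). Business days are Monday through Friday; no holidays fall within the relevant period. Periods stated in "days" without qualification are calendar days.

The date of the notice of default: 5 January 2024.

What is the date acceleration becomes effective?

The last day of the grace period: 4 calendar days after 5 January 2024 is 9 January 2024.
From Tuesday, 9 January 2024, 10 business days (Jan 10, Jan 11, Jan 12, Jan 15, Jan 16, Jan 17, Jan 18, Jan 19, Jan 22, Jan 23, skipping weekends) brings us to Tuesday, 23 January 2024, which is the last day of the response period.
The date acceleration becomes effective: 30 calendar days after 23 January 2024 is 22 February 2024. 22 February 2024 is a Thursday, so no roll-forward applies.

22 February 2024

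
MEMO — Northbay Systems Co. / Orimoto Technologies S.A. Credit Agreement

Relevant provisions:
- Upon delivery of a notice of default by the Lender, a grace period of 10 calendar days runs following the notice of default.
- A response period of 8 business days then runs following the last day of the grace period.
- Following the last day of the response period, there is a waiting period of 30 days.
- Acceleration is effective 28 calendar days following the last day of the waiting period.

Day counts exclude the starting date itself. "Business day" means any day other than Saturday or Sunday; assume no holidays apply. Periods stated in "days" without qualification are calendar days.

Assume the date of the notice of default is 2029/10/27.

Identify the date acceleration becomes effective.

The last day of the grace period: 10 calendar days after 2029/10/27 is 2029/11/06.
The last day of the response period: 8 business days after Tuesday, 2029/11/06, skipping weekends — Nov 7, Nov 8, Nov 9, Nov 12, Nov 13, Nov 14, Nov 15, Nov 16 — lands on Friday, 2029/11/16.
Adding 30 calendar days to 2029/11/16 gives 2029/12/16, which is the last day of the waiting period.
Adding 28 calendar days to 2029/12/16 gives 2030/01/13, which is the date acceleration becomes effective.

2030/01/13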